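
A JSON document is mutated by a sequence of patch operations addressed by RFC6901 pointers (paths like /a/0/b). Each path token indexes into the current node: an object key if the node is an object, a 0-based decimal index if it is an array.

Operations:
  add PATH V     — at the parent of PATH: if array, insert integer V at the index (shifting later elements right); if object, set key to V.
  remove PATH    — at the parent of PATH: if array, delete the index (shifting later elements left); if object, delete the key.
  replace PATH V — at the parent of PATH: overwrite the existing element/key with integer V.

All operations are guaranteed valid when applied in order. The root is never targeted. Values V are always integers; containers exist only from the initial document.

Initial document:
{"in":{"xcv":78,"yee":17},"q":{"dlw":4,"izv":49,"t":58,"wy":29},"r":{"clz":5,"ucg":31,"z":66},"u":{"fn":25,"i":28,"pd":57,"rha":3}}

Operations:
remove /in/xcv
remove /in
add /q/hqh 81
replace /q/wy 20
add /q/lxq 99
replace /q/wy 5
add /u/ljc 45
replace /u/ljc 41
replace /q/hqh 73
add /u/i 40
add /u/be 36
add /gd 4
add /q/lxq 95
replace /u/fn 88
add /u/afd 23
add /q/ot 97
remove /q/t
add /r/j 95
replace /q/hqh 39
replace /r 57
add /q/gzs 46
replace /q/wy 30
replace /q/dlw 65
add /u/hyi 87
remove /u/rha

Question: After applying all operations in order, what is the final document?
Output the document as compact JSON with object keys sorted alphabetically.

After op 1 (remove /in/xcv): {"in":{"yee":17},"q":{"dlw":4,"izv":49,"t":58,"wy":29},"r":{"clz":5,"ucg":31,"z":66},"u":{"fn":25,"i":28,"pd":57,"rha":3}}
After op 2 (remove /in): {"q":{"dlw":4,"izv":49,"t":58,"wy":29},"r":{"clz":5,"ucg":31,"z":66},"u":{"fn":25,"i":28,"pd":57,"rha":3}}
After op 3 (add /q/hqh 81): {"q":{"dlw":4,"hqh":81,"izv":49,"t":58,"wy":29},"r":{"clz":5,"ucg":31,"z":66},"u":{"fn":25,"i":28,"pd":57,"rha":3}}
After op 4 (replace /q/wy 20): {"q":{"dlw":4,"hqh":81,"izv":49,"t":58,"wy":20},"r":{"clz":5,"ucg":31,"z":66},"u":{"fn":25,"i":28,"pd":57,"rha":3}}
After op 5 (add /q/lxq 99): {"q":{"dlw":4,"hqh":81,"izv":49,"lxq":99,"t":58,"wy":20},"r":{"clz":5,"ucg":31,"z":66},"u":{"fn":25,"i":28,"pd":57,"rha":3}}
After op 6 (replace /q/wy 5): {"q":{"dlw":4,"hqh":81,"izv":49,"lxq":99,"t":58,"wy":5},"r":{"clz":5,"ucg":31,"z":66},"u":{"fn":25,"i":28,"pd":57,"rha":3}}
After op 7 (add /u/ljc 45): {"q":{"dlw":4,"hqh":81,"izv":49,"lxq":99,"t":58,"wy":5},"r":{"clz":5,"ucg":31,"z":66},"u":{"fn":25,"i":28,"ljc":45,"pd":57,"rha":3}}
After op 8 (replace /u/ljc 41): {"q":{"dlw":4,"hqh":81,"izv":49,"lxq":99,"t":58,"wy":5},"r":{"clz":5,"ucg":31,"z":66},"u":{"fn":25,"i":28,"ljc":41,"pd":57,"rha":3}}
After op 9 (replace /q/hqh 73): {"q":{"dlw":4,"hqh":73,"izv":49,"lxq":99,"t":58,"wy":5},"r":{"clz":5,"ucg":31,"z":66},"u":{"fn":25,"i":28,"ljc":41,"pd":57,"rha":3}}
After op 10 (add /u/i 40): {"q":{"dlw":4,"hqh":73,"izv":49,"lxq":99,"t":58,"wy":5},"r":{"clz":5,"ucg":31,"z":66},"u":{"fn":25,"i":40,"ljc":41,"pd":57,"rha":3}}
After op 11 (add /u/be 36): {"q":{"dlw":4,"hqh":73,"izv":49,"lxq":99,"t":58,"wy":5},"r":{"clz":5,"ucg":31,"z":66},"u":{"be":36,"fn":25,"i":40,"ljc":41,"pd":57,"rha":3}}
After op 12 (add /gd 4): {"gd":4,"q":{"dlw":4,"hqh":73,"izv":49,"lxq":99,"t":58,"wy":5},"r":{"clz":5,"ucg":31,"z":66},"u":{"be":36,"fn":25,"i":40,"ljc":41,"pd":57,"rha":3}}
After op 13 (add /q/lxq 95): {"gd":4,"q":{"dlw":4,"hqh":73,"izv":49,"lxq":95,"t":58,"wy":5},"r":{"clz":5,"ucg":31,"z":66},"u":{"be":36,"fn":25,"i":40,"ljc":41,"pd":57,"rha":3}}
After op 14 (replace /u/fn 88): {"gd":4,"q":{"dlw":4,"hqh":73,"izv":49,"lxq":95,"t":58,"wy":5},"r":{"clz":5,"ucg":31,"z":66},"u":{"be":36,"fn":88,"i":40,"ljc":41,"pd":57,"rha":3}}
After op 15 (add /u/afd 23): {"gd":4,"q":{"dlw":4,"hqh":73,"izv":49,"lxq":95,"t":58,"wy":5},"r":{"clz":5,"ucg":31,"z":66},"u":{"afd":23,"be":36,"fn":88,"i":40,"ljc":41,"pd":57,"rha":3}}
After op 16 (add /q/ot 97): {"gd":4,"q":{"dlw":4,"hqh":73,"izv":49,"lxq":95,"ot":97,"t":58,"wy":5},"r":{"clz":5,"ucg":31,"z":66},"u":{"afd":23,"be":36,"fn":88,"i":40,"ljc":41,"pd":57,"rha":3}}
After op 17 (remove /q/t): {"gd":4,"q":{"dlw":4,"hqh":73,"izv":49,"lxq":95,"ot":97,"wy":5},"r":{"clz":5,"ucg":31,"z":66},"u":{"afd":23,"be":36,"fn":88,"i":40,"ljc":41,"pd":57,"rha":3}}
After op 18 (add /r/j 95): {"gd":4,"q":{"dlw":4,"hqh":73,"izv":49,"lxq":95,"ot":97,"wy":5},"r":{"clz":5,"j":95,"ucg":31,"z":66},"u":{"afd":23,"be":36,"fn":88,"i":40,"ljc":41,"pd":57,"rha":3}}
After op 19 (replace /q/hqh 39): {"gd":4,"q":{"dlw":4,"hqh":39,"izv":49,"lxq":95,"ot":97,"wy":5},"r":{"clz":5,"j":95,"ucg":31,"z":66},"u":{"afd":23,"be":36,"fn":88,"i":40,"ljc":41,"pd":57,"rha":3}}
After op 20 (replace /r 57): {"gd":4,"q":{"dlw":4,"hqh":39,"izv":49,"lxq":95,"ot":97,"wy":5},"r":57,"u":{"afd":23,"be":36,"fn":88,"i":40,"ljc":41,"pd":57,"rha":3}}
After op 21 (add /q/gzs 46): {"gd":4,"q":{"dlw":4,"gzs":46,"hqh":39,"izv":49,"lxq":95,"ot":97,"wy":5},"r":57,"u":{"afd":23,"be":36,"fn":88,"i":40,"ljc":41,"pd":57,"rha":3}}
After op 22 (replace /q/wy 30): {"gd":4,"q":{"dlw":4,"gzs":46,"hqh":39,"izv":49,"lxq":95,"ot":97,"wy":30},"r":57,"u":{"afd":23,"be":36,"fn":88,"i":40,"ljc":41,"pd":57,"rha":3}}
After op 23 (replace /q/dlw 65): {"gd":4,"q":{"dlw":65,"gzs":46,"hqh":39,"izv":49,"lxq":95,"ot":97,"wy":30},"r":57,"u":{"afd":23,"be":36,"fn":88,"i":40,"ljc":41,"pd":57,"rha":3}}
After op 24 (add /u/hyi 87): {"gd":4,"q":{"dlw":65,"gzs":46,"hqh":39,"izv":49,"lxq":95,"ot":97,"wy":30},"r":57,"u":{"afd":23,"be":36,"fn":88,"hyi":87,"i":40,"ljc":41,"pd":57,"rha":3}}
After op 25 (remove /u/rha): {"gd":4,"q":{"dlw":65,"gzs":46,"hqh":39,"izv":49,"lxq":95,"ot":97,"wy":30},"r":57,"u":{"afd":23,"be":36,"fn":88,"hyi":87,"i":40,"ljc":41,"pd":57}}

Answer: {"gd":4,"q":{"dlw":65,"gzs":46,"hqh":39,"izv":49,"lxq":95,"ot":97,"wy":30},"r":57,"u":{"afd":23,"be":36,"fn":88,"hyi":87,"i":40,"ljc":41,"pd":57}}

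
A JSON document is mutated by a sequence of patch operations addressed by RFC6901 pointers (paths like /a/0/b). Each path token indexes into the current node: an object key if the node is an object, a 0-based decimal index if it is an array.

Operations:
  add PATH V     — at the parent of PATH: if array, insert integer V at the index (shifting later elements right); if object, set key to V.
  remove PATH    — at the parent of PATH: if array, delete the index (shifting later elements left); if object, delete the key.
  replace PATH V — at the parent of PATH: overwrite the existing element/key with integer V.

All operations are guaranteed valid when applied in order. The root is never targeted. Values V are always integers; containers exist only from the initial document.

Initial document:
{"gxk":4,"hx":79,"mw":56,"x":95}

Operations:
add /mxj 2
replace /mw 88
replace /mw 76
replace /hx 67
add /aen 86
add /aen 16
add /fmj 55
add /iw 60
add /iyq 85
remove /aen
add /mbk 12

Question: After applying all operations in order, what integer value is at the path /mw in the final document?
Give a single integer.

Answer: 76

Derivation:
After op 1 (add /mxj 2): {"gxk":4,"hx":79,"mw":56,"mxj":2,"x":95}
After op 2 (replace /mw 88): {"gxk":4,"hx":79,"mw":88,"mxj":2,"x":95}
After op 3 (replace /mw 76): {"gxk":4,"hx":79,"mw":76,"mxj":2,"x":95}
After op 4 (replace /hx 67): {"gxk":4,"hx":67,"mw":76,"mxj":2,"x":95}
After op 5 (add /aen 86): {"aen":86,"gxk":4,"hx":67,"mw":76,"mxj":2,"x":95}
After op 6 (add /aen 16): {"aen":16,"gxk":4,"hx":67,"mw":76,"mxj":2,"x":95}
After op 7 (add /fmj 55): {"aen":16,"fmj":55,"gxk":4,"hx":67,"mw":76,"mxj":2,"x":95}
After op 8 (add /iw 60): {"aen":16,"fmj":55,"gxk":4,"hx":67,"iw":60,"mw":76,"mxj":2,"x":95}
After op 9 (add /iyq 85): {"aen":16,"fmj":55,"gxk":4,"hx":67,"iw":60,"iyq":85,"mw":76,"mxj":2,"x":95}
After op 10 (remove /aen): {"fmj":55,"gxk":4,"hx":67,"iw":60,"iyq":85,"mw":76,"mxj":2,"x":95}
After op 11 (add /mbk 12): {"fmj":55,"gxk":4,"hx":67,"iw":60,"iyq":85,"mbk":12,"mw":76,"mxj":2,"x":95}
Value at /mw: 76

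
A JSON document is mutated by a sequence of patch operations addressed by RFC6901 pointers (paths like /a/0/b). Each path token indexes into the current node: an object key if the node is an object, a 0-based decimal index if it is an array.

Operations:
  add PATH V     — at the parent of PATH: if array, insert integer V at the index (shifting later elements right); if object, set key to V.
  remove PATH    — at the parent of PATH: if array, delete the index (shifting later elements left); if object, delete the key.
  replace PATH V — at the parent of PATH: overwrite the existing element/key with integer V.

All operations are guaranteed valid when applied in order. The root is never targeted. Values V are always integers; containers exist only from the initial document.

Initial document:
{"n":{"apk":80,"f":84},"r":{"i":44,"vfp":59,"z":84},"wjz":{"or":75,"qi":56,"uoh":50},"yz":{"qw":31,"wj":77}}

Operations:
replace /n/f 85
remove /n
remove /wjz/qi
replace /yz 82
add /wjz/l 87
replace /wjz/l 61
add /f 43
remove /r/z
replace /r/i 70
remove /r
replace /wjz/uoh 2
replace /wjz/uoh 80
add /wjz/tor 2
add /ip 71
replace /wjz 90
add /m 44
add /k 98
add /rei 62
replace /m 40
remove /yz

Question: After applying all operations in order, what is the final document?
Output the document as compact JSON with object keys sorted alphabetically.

Answer: {"f":43,"ip":71,"k":98,"m":40,"rei":62,"wjz":90}

Derivation:
After op 1 (replace /n/f 85): {"n":{"apk":80,"f":85},"r":{"i":44,"vfp":59,"z":84},"wjz":{"or":75,"qi":56,"uoh":50},"yz":{"qw":31,"wj":77}}
After op 2 (remove /n): {"r":{"i":44,"vfp":59,"z":84},"wjz":{"or":75,"qi":56,"uoh":50},"yz":{"qw":31,"wj":77}}
After op 3 (remove /wjz/qi): {"r":{"i":44,"vfp":59,"z":84},"wjz":{"or":75,"uoh":50},"yz":{"qw":31,"wj":77}}
After op 4 (replace /yz 82): {"r":{"i":44,"vfp":59,"z":84},"wjz":{"or":75,"uoh":50},"yz":82}
After op 5 (add /wjz/l 87): {"r":{"i":44,"vfp":59,"z":84},"wjz":{"l":87,"or":75,"uoh":50},"yz":82}
After op 6 (replace /wjz/l 61): {"r":{"i":44,"vfp":59,"z":84},"wjz":{"l":61,"or":75,"uoh":50},"yz":82}
After op 7 (add /f 43): {"f":43,"r":{"i":44,"vfp":59,"z":84},"wjz":{"l":61,"or":75,"uoh":50},"yz":82}
After op 8 (remove /r/z): {"f":43,"r":{"i":44,"vfp":59},"wjz":{"l":61,"or":75,"uoh":50},"yz":82}
After op 9 (replace /r/i 70): {"f":43,"r":{"i":70,"vfp":59},"wjz":{"l":61,"or":75,"uoh":50},"yz":82}
After op 10 (remove /r): {"f":43,"wjz":{"l":61,"or":75,"uoh":50},"yz":82}
After op 11 (replace /wjz/uoh 2): {"f":43,"wjz":{"l":61,"or":75,"uoh":2},"yz":82}
After op 12 (replace /wjz/uoh 80): {"f":43,"wjz":{"l":61,"or":75,"uoh":80},"yz":82}
After op 13 (add /wjz/tor 2): {"f":43,"wjz":{"l":61,"or":75,"tor":2,"uoh":80},"yz":82}
After op 14 (add /ip 71): {"f":43,"ip":71,"wjz":{"l":61,"or":75,"tor":2,"uoh":80},"yz":82}
After op 15 (replace /wjz 90): {"f":43,"ip":71,"wjz":90,"yz":82}
After op 16 (add /m 44): {"f":43,"ip":71,"m":44,"wjz":90,"yz":82}
After op 17 (add /k 98): {"f":43,"ip":71,"k":98,"m":44,"wjz":90,"yz":82}
After op 18 (add /rei 62): {"f":43,"ip":71,"k":98,"m":44,"rei":62,"wjz":90,"yz":82}
After op 19 (replace /m 40): {"f":43,"ip":71,"k":98,"m":40,"rei":62,"wjz":90,"yz":82}
After op 20 (remove /yz): {"f":43,"ip":71,"k":98,"m":40,"rei":62,"wjz":90}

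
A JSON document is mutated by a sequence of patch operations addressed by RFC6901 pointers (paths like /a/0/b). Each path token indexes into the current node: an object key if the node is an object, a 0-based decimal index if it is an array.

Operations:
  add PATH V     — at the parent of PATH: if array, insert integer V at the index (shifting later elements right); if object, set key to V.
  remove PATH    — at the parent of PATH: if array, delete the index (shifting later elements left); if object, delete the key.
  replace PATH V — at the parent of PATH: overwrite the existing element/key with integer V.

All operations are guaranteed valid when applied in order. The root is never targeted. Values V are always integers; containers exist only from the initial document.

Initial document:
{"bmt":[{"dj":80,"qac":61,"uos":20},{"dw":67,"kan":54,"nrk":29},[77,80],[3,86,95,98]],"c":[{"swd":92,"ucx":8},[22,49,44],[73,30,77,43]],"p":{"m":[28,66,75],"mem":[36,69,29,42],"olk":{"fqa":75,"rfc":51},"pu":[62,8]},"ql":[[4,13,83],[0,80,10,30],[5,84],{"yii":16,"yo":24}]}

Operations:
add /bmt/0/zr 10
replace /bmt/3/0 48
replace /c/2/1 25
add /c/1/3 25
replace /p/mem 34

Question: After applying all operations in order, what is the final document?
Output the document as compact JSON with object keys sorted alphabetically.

Answer: {"bmt":[{"dj":80,"qac":61,"uos":20,"zr":10},{"dw":67,"kan":54,"nrk":29},[77,80],[48,86,95,98]],"c":[{"swd":92,"ucx":8},[22,49,44,25],[73,25,77,43]],"p":{"m":[28,66,75],"mem":34,"olk":{"fqa":75,"rfc":51},"pu":[62,8]},"ql":[[4,13,83],[0,80,10,30],[5,84],{"yii":16,"yo":24}]}

Derivation:
After op 1 (add /bmt/0/zr 10): {"bmt":[{"dj":80,"qac":61,"uos":20,"zr":10},{"dw":67,"kan":54,"nrk":29},[77,80],[3,86,95,98]],"c":[{"swd":92,"ucx":8},[22,49,44],[73,30,77,43]],"p":{"m":[28,66,75],"mem":[36,69,29,42],"olk":{"fqa":75,"rfc":51},"pu":[62,8]},"ql":[[4,13,83],[0,80,10,30],[5,84],{"yii":16,"yo":24}]}
After op 2 (replace /bmt/3/0 48): {"bmt":[{"dj":80,"qac":61,"uos":20,"zr":10},{"dw":67,"kan":54,"nrk":29},[77,80],[48,86,95,98]],"c":[{"swd":92,"ucx":8},[22,49,44],[73,30,77,43]],"p":{"m":[28,66,75],"mem":[36,69,29,42],"olk":{"fqa":75,"rfc":51},"pu":[62,8]},"ql":[[4,13,83],[0,80,10,30],[5,84],{"yii":16,"yo":24}]}
After op 3 (replace /c/2/1 25): {"bmt":[{"dj":80,"qac":61,"uos":20,"zr":10},{"dw":67,"kan":54,"nrk":29},[77,80],[48,86,95,98]],"c":[{"swd":92,"ucx":8},[22,49,44],[73,25,77,43]],"p":{"m":[28,66,75],"mem":[36,69,29,42],"olk":{"fqa":75,"rfc":51},"pu":[62,8]},"ql":[[4,13,83],[0,80,10,30],[5,84],{"yii":16,"yo":24}]}
After op 4 (add /c/1/3 25): {"bmt":[{"dj":80,"qac":61,"uos":20,"zr":10},{"dw":67,"kan":54,"nrk":29},[77,80],[48,86,95,98]],"c":[{"swd":92,"ucx":8},[22,49,44,25],[73,25,77,43]],"p":{"m":[28,66,75],"mem":[36,69,29,42],"olk":{"fqa":75,"rfc":51},"pu":[62,8]},"ql":[[4,13,83],[0,80,10,30],[5,84],{"yii":16,"yo":24}]}
After op 5 (replace /p/mem 34): {"bmt":[{"dj":80,"qac":61,"uos":20,"zr":10},{"dw":67,"kan":54,"nrk":29},[77,80],[48,86,95,98]],"c":[{"swd":92,"ucx":8},[22,49,44,25],[73,25,77,43]],"p":{"m":[28,66,75],"mem":34,"olk":{"fqa":75,"rfc":51},"pu":[62,8]},"ql":[[4,13,83],[0,80,10,30],[5,84],{"yii":16,"yo":24}]}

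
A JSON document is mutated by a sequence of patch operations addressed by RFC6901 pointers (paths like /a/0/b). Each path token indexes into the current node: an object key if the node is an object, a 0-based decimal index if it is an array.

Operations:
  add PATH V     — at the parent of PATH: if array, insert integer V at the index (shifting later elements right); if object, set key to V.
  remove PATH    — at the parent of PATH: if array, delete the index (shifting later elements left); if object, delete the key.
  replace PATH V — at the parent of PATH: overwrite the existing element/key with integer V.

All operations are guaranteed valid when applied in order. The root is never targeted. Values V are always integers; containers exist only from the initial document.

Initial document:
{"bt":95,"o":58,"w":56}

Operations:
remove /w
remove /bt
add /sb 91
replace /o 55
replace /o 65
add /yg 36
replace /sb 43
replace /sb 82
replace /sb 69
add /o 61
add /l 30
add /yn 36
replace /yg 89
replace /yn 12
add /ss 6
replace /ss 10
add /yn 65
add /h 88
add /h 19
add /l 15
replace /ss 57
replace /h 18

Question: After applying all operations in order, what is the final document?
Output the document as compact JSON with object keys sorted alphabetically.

After op 1 (remove /w): {"bt":95,"o":58}
After op 2 (remove /bt): {"o":58}
After op 3 (add /sb 91): {"o":58,"sb":91}
After op 4 (replace /o 55): {"o":55,"sb":91}
After op 5 (replace /o 65): {"o":65,"sb":91}
After op 6 (add /yg 36): {"o":65,"sb":91,"yg":36}
After op 7 (replace /sb 43): {"o":65,"sb":43,"yg":36}
After op 8 (replace /sb 82): {"o":65,"sb":82,"yg":36}
After op 9 (replace /sb 69): {"o":65,"sb":69,"yg":36}
After op 10 (add /o 61): {"o":61,"sb":69,"yg":36}
After op 11 (add /l 30): {"l":30,"o":61,"sb":69,"yg":36}
After op 12 (add /yn 36): {"l":30,"o":61,"sb":69,"yg":36,"yn":36}
After op 13 (replace /yg 89): {"l":30,"o":61,"sb":69,"yg":89,"yn":36}
After op 14 (replace /yn 12): {"l":30,"o":61,"sb":69,"yg":89,"yn":12}
After op 15 (add /ss 6): {"l":30,"o":61,"sb":69,"ss":6,"yg":89,"yn":12}
After op 16 (replace /ss 10): {"l":30,"o":61,"sb":69,"ss":10,"yg":89,"yn":12}
After op 17 (add /yn 65): {"l":30,"o":61,"sb":69,"ss":10,"yg":89,"yn":65}
After op 18 (add /h 88): {"h":88,"l":30,"o":61,"sb":69,"ss":10,"yg":89,"yn":65}
After op 19 (add /h 19): {"h":19,"l":30,"o":61,"sb":69,"ss":10,"yg":89,"yn":65}
After op 20 (add /l 15): {"h":19,"l":15,"o":61,"sb":69,"ss":10,"yg":89,"yn":65}
After op 21 (replace /ss 57): {"h":19,"l":15,"o":61,"sb":69,"ss":57,"yg":89,"yn":65}
After op 22 (replace /h 18): {"h":18,"l":15,"o":61,"sb":69,"ss":57,"yg":89,"yn":65}

Answer: {"h":18,"l":15,"o":61,"sb":69,"ss":57,"yg":89,"yn":65}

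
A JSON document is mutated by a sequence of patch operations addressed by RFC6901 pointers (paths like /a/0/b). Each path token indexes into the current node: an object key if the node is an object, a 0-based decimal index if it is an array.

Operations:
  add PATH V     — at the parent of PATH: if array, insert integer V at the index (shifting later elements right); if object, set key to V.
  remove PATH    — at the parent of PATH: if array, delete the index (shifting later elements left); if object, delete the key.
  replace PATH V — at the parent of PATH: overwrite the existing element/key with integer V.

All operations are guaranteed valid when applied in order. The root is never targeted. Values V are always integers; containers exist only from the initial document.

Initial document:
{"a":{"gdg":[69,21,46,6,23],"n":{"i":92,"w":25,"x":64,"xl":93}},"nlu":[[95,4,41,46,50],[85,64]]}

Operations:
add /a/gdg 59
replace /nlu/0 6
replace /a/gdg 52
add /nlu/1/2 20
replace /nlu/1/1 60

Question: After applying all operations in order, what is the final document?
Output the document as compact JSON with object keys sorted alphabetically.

Answer: {"a":{"gdg":52,"n":{"i":92,"w":25,"x":64,"xl":93}},"nlu":[6,[85,60,20]]}

Derivation:
After op 1 (add /a/gdg 59): {"a":{"gdg":59,"n":{"i":92,"w":25,"x":64,"xl":93}},"nlu":[[95,4,41,46,50],[85,64]]}
After op 2 (replace /nlu/0 6): {"a":{"gdg":59,"n":{"i":92,"w":25,"x":64,"xl":93}},"nlu":[6,[85,64]]}
After op 3 (replace /a/gdg 52): {"a":{"gdg":52,"n":{"i":92,"w":25,"x":64,"xl":93}},"nlu":[6,[85,64]]}
After op 4 (add /nlu/1/2 20): {"a":{"gdg":52,"n":{"i":92,"w":25,"x":64,"xl":93}},"nlu":[6,[85,64,20]]}
After op 5 (replace /nlu/1/1 60): {"a":{"gdg":52,"n":{"i":92,"w":25,"x":64,"xl":93}},"nlu":[6,[85,60,20]]}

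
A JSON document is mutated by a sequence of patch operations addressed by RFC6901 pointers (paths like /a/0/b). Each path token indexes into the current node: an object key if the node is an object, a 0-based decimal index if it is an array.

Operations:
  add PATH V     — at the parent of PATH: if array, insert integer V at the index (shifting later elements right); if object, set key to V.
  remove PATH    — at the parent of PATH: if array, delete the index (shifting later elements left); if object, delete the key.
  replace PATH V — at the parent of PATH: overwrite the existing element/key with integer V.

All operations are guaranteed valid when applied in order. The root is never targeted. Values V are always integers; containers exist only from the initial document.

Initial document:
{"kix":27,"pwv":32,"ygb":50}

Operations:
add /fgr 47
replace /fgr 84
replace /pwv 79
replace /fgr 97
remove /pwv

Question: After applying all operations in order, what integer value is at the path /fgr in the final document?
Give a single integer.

After op 1 (add /fgr 47): {"fgr":47,"kix":27,"pwv":32,"ygb":50}
After op 2 (replace /fgr 84): {"fgr":84,"kix":27,"pwv":32,"ygb":50}
After op 3 (replace /pwv 79): {"fgr":84,"kix":27,"pwv":79,"ygb":50}
After op 4 (replace /fgr 97): {"fgr":97,"kix":27,"pwv":79,"ygb":50}
After op 5 (remove /pwv): {"fgr":97,"kix":27,"ygb":50}
Value at /fgr: 97

Answer: 97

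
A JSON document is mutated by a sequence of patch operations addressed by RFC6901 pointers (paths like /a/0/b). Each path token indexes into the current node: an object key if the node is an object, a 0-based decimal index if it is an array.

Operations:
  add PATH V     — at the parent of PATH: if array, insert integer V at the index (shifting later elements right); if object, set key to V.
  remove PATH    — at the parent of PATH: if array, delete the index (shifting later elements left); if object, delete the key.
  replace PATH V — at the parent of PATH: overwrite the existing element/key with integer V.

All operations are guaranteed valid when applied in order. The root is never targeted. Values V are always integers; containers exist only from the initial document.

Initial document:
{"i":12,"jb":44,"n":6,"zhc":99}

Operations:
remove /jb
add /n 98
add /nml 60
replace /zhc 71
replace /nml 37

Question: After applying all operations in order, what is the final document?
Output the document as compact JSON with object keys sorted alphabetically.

After op 1 (remove /jb): {"i":12,"n":6,"zhc":99}
After op 2 (add /n 98): {"i":12,"n":98,"zhc":99}
After op 3 (add /nml 60): {"i":12,"n":98,"nml":60,"zhc":99}
After op 4 (replace /zhc 71): {"i":12,"n":98,"nml":60,"zhc":71}
After op 5 (replace /nml 37): {"i":12,"n":98,"nml":37,"zhc":71}

Answer: {"i":12,"n":98,"nml":37,"zhc":71}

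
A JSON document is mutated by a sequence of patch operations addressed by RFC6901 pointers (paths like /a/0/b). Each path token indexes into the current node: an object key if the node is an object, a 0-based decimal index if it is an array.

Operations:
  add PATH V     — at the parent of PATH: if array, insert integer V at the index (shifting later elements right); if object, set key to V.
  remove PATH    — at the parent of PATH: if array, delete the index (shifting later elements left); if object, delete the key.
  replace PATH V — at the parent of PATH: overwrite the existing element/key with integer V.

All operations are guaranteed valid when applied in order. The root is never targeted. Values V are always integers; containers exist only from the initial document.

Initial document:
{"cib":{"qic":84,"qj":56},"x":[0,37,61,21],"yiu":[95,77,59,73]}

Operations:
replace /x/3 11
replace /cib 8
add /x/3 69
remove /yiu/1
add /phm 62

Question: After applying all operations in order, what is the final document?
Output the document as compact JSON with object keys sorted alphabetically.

Answer: {"cib":8,"phm":62,"x":[0,37,61,69,11],"yiu":[95,59,73]}

Derivation:
After op 1 (replace /x/3 11): {"cib":{"qic":84,"qj":56},"x":[0,37,61,11],"yiu":[95,77,59,73]}
After op 2 (replace /cib 8): {"cib":8,"x":[0,37,61,11],"yiu":[95,77,59,73]}
After op 3 (add /x/3 69): {"cib":8,"x":[0,37,61,69,11],"yiu":[95,77,59,73]}
After op 4 (remove /yiu/1): {"cib":8,"x":[0,37,61,69,11],"yiu":[95,59,73]}
After op 5 (add /phm 62): {"cib":8,"phm":62,"x":[0,37,61,69,11],"yiu":[95,59,73]}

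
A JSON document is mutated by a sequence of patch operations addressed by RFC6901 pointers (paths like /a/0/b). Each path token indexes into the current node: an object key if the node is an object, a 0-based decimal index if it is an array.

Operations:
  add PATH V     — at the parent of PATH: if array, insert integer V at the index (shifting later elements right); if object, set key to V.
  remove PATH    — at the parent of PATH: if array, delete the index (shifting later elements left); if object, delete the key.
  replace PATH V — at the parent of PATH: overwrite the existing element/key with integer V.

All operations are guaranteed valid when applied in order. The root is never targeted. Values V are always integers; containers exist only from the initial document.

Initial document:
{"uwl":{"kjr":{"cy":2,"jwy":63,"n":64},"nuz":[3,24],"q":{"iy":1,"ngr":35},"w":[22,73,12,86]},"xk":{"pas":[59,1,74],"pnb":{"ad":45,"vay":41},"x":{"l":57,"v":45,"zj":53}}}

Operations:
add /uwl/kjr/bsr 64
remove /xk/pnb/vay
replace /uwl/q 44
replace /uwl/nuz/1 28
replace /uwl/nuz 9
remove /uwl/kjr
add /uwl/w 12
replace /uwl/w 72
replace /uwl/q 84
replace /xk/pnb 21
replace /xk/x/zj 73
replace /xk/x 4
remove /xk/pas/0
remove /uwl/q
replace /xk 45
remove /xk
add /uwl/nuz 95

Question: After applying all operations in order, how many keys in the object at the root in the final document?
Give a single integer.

Answer: 1

Derivation:
After op 1 (add /uwl/kjr/bsr 64): {"uwl":{"kjr":{"bsr":64,"cy":2,"jwy":63,"n":64},"nuz":[3,24],"q":{"iy":1,"ngr":35},"w":[22,73,12,86]},"xk":{"pas":[59,1,74],"pnb":{"ad":45,"vay":41},"x":{"l":57,"v":45,"zj":53}}}
After op 2 (remove /xk/pnb/vay): {"uwl":{"kjr":{"bsr":64,"cy":2,"jwy":63,"n":64},"nuz":[3,24],"q":{"iy":1,"ngr":35},"w":[22,73,12,86]},"xk":{"pas":[59,1,74],"pnb":{"ad":45},"x":{"l":57,"v":45,"zj":53}}}
After op 3 (replace /uwl/q 44): {"uwl":{"kjr":{"bsr":64,"cy":2,"jwy":63,"n":64},"nuz":[3,24],"q":44,"w":[22,73,12,86]},"xk":{"pas":[59,1,74],"pnb":{"ad":45},"x":{"l":57,"v":45,"zj":53}}}
After op 4 (replace /uwl/nuz/1 28): {"uwl":{"kjr":{"bsr":64,"cy":2,"jwy":63,"n":64},"nuz":[3,28],"q":44,"w":[22,73,12,86]},"xk":{"pas":[59,1,74],"pnb":{"ad":45},"x":{"l":57,"v":45,"zj":53}}}
After op 5 (replace /uwl/nuz 9): {"uwl":{"kjr":{"bsr":64,"cy":2,"jwy":63,"n":64},"nuz":9,"q":44,"w":[22,73,12,86]},"xk":{"pas":[59,1,74],"pnb":{"ad":45},"x":{"l":57,"v":45,"zj":53}}}
After op 6 (remove /uwl/kjr): {"uwl":{"nuz":9,"q":44,"w":[22,73,12,86]},"xk":{"pas":[59,1,74],"pnb":{"ad":45},"x":{"l":57,"v":45,"zj":53}}}
After op 7 (add /uwl/w 12): {"uwl":{"nuz":9,"q":44,"w":12},"xk":{"pas":[59,1,74],"pnb":{"ad":45},"x":{"l":57,"v":45,"zj":53}}}
After op 8 (replace /uwl/w 72): {"uwl":{"nuz":9,"q":44,"w":72},"xk":{"pas":[59,1,74],"pnb":{"ad":45},"x":{"l":57,"v":45,"zj":53}}}
After op 9 (replace /uwl/q 84): {"uwl":{"nuz":9,"q":84,"w":72},"xk":{"pas":[59,1,74],"pnb":{"ad":45},"x":{"l":57,"v":45,"zj":53}}}
After op 10 (replace /xk/pnb 21): {"uwl":{"nuz":9,"q":84,"w":72},"xk":{"pas":[59,1,74],"pnb":21,"x":{"l":57,"v":45,"zj":53}}}
After op 11 (replace /xk/x/zj 73): {"uwl":{"nuz":9,"q":84,"w":72},"xk":{"pas":[59,1,74],"pnb":21,"x":{"l":57,"v":45,"zj":73}}}
After op 12 (replace /xk/x 4): {"uwl":{"nuz":9,"q":84,"w":72},"xk":{"pas":[59,1,74],"pnb":21,"x":4}}
After op 13 (remove /xk/pas/0): {"uwl":{"nuz":9,"q":84,"w":72},"xk":{"pas":[1,74],"pnb":21,"x":4}}
After op 14 (remove /uwl/q): {"uwl":{"nuz":9,"w":72},"xk":{"pas":[1,74],"pnb":21,"x":4}}
After op 15 (replace /xk 45): {"uwl":{"nuz":9,"w":72},"xk":45}
After op 16 (remove /xk): {"uwl":{"nuz":9,"w":72}}
After op 17 (add /uwl/nuz 95): {"uwl":{"nuz":95,"w":72}}
Size at the root: 1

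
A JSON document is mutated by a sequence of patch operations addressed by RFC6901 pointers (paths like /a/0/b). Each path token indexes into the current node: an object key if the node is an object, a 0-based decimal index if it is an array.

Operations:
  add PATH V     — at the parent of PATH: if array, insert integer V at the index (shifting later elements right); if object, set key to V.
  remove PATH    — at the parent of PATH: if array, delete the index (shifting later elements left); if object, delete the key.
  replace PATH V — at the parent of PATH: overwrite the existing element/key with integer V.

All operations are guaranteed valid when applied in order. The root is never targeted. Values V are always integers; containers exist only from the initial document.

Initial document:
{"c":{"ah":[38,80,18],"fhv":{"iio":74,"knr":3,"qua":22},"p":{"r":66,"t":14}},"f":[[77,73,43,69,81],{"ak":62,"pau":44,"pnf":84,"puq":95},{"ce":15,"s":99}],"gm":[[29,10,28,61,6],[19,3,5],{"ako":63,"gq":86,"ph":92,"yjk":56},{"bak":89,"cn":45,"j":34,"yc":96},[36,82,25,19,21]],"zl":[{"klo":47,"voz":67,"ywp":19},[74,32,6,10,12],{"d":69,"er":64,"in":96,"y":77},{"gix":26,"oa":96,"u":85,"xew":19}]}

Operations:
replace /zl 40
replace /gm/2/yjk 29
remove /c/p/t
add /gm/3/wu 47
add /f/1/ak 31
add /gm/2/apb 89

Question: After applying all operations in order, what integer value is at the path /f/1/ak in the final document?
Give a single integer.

After op 1 (replace /zl 40): {"c":{"ah":[38,80,18],"fhv":{"iio":74,"knr":3,"qua":22},"p":{"r":66,"t":14}},"f":[[77,73,43,69,81],{"ak":62,"pau":44,"pnf":84,"puq":95},{"ce":15,"s":99}],"gm":[[29,10,28,61,6],[19,3,5],{"ako":63,"gq":86,"ph":92,"yjk":56},{"bak":89,"cn":45,"j":34,"yc":96},[36,82,25,19,21]],"zl":40}
After op 2 (replace /gm/2/yjk 29): {"c":{"ah":[38,80,18],"fhv":{"iio":74,"knr":3,"qua":22},"p":{"r":66,"t":14}},"f":[[77,73,43,69,81],{"ak":62,"pau":44,"pnf":84,"puq":95},{"ce":15,"s":99}],"gm":[[29,10,28,61,6],[19,3,5],{"ako":63,"gq":86,"ph":92,"yjk":29},{"bak":89,"cn":45,"j":34,"yc":96},[36,82,25,19,21]],"zl":40}
After op 3 (remove /c/p/t): {"c":{"ah":[38,80,18],"fhv":{"iio":74,"knr":3,"qua":22},"p":{"r":66}},"f":[[77,73,43,69,81],{"ak":62,"pau":44,"pnf":84,"puq":95},{"ce":15,"s":99}],"gm":[[29,10,28,61,6],[19,3,5],{"ako":63,"gq":86,"ph":92,"yjk":29},{"bak":89,"cn":45,"j":34,"yc":96},[36,82,25,19,21]],"zl":40}
After op 4 (add /gm/3/wu 47): {"c":{"ah":[38,80,18],"fhv":{"iio":74,"knr":3,"qua":22},"p":{"r":66}},"f":[[77,73,43,69,81],{"ak":62,"pau":44,"pnf":84,"puq":95},{"ce":15,"s":99}],"gm":[[29,10,28,61,6],[19,3,5],{"ako":63,"gq":86,"ph":92,"yjk":29},{"bak":89,"cn":45,"j":34,"wu":47,"yc":96},[36,82,25,19,21]],"zl":40}
After op 5 (add /f/1/ak 31): {"c":{"ah":[38,80,18],"fhv":{"iio":74,"knr":3,"qua":22},"p":{"r":66}},"f":[[77,73,43,69,81],{"ak":31,"pau":44,"pnf":84,"puq":95},{"ce":15,"s":99}],"gm":[[29,10,28,61,6],[19,3,5],{"ako":63,"gq":86,"ph":92,"yjk":29},{"bak":89,"cn":45,"j":34,"wu":47,"yc":96},[36,82,25,19,21]],"zl":40}
After op 6 (add /gm/2/apb 89): {"c":{"ah":[38,80,18],"fhv":{"iio":74,"knr":3,"qua":22},"p":{"r":66}},"f":[[77,73,43,69,81],{"ak":31,"pau":44,"pnf":84,"puq":95},{"ce":15,"s":99}],"gm":[[29,10,28,61,6],[19,3,5],{"ako":63,"apb":89,"gq":86,"ph":92,"yjk":29},{"bak":89,"cn":45,"j":34,"wu":47,"yc":96},[36,82,25,19,21]],"zl":40}
Value at /f/1/ak: 31

Answer: 31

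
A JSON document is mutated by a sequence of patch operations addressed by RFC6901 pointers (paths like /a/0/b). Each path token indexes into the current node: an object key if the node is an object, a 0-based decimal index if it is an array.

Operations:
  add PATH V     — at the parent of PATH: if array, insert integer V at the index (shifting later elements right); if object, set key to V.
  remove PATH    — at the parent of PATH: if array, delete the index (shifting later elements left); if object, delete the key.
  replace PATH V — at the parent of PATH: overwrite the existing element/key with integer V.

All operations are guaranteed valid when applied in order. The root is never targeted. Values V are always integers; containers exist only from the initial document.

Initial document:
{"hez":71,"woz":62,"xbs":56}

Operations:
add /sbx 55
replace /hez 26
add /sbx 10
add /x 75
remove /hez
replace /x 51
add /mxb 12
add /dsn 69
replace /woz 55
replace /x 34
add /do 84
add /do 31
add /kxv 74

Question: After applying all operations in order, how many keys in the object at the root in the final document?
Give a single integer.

Answer: 8

Derivation:
After op 1 (add /sbx 55): {"hez":71,"sbx":55,"woz":62,"xbs":56}
After op 2 (replace /hez 26): {"hez":26,"sbx":55,"woz":62,"xbs":56}
After op 3 (add /sbx 10): {"hez":26,"sbx":10,"woz":62,"xbs":56}
After op 4 (add /x 75): {"hez":26,"sbx":10,"woz":62,"x":75,"xbs":56}
After op 5 (remove /hez): {"sbx":10,"woz":62,"x":75,"xbs":56}
After op 6 (replace /x 51): {"sbx":10,"woz":62,"x":51,"xbs":56}
After op 7 (add /mxb 12): {"mxb":12,"sbx":10,"woz":62,"x":51,"xbs":56}
After op 8 (add /dsn 69): {"dsn":69,"mxb":12,"sbx":10,"woz":62,"x":51,"xbs":56}
After op 9 (replace /woz 55): {"dsn":69,"mxb":12,"sbx":10,"woz":55,"x":51,"xbs":56}
After op 10 (replace /x 34): {"dsn":69,"mxb":12,"sbx":10,"woz":55,"x":34,"xbs":56}
After op 11 (add /do 84): {"do":84,"dsn":69,"mxb":12,"sbx":10,"woz":55,"x":34,"xbs":56}
After op 12 (add /do 31): {"do":31,"dsn":69,"mxb":12,"sbx":10,"woz":55,"x":34,"xbs":56}
After op 13 (add /kxv 74): {"do":31,"dsn":69,"kxv":74,"mxb":12,"sbx":10,"woz":55,"x":34,"xbs":56}
Size at the root: 8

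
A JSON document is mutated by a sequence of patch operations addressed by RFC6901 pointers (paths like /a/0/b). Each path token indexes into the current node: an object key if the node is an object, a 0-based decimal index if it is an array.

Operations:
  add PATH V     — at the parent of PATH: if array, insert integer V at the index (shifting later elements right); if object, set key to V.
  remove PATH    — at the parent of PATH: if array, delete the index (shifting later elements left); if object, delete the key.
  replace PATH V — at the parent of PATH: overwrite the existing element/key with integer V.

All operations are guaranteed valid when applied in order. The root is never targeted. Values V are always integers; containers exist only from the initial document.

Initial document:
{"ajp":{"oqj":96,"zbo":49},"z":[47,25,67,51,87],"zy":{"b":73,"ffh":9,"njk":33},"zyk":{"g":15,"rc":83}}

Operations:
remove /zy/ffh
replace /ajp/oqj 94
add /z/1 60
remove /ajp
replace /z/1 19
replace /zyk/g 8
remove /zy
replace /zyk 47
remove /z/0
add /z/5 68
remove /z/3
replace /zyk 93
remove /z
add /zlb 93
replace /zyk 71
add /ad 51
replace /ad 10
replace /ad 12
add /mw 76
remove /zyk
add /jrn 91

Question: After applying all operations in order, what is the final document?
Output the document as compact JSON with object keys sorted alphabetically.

Answer: {"ad":12,"jrn":91,"mw":76,"zlb":93}

Derivation:
After op 1 (remove /zy/ffh): {"ajp":{"oqj":96,"zbo":49},"z":[47,25,67,51,87],"zy":{"b":73,"njk":33},"zyk":{"g":15,"rc":83}}
After op 2 (replace /ajp/oqj 94): {"ajp":{"oqj":94,"zbo":49},"z":[47,25,67,51,87],"zy":{"b":73,"njk":33},"zyk":{"g":15,"rc":83}}
After op 3 (add /z/1 60): {"ajp":{"oqj":94,"zbo":49},"z":[47,60,25,67,51,87],"zy":{"b":73,"njk":33},"zyk":{"g":15,"rc":83}}
After op 4 (remove /ajp): {"z":[47,60,25,67,51,87],"zy":{"b":73,"njk":33},"zyk":{"g":15,"rc":83}}
After op 5 (replace /z/1 19): {"z":[47,19,25,67,51,87],"zy":{"b":73,"njk":33},"zyk":{"g":15,"rc":83}}
After op 6 (replace /zyk/g 8): {"z":[47,19,25,67,51,87],"zy":{"b":73,"njk":33},"zyk":{"g":8,"rc":83}}
After op 7 (remove /zy): {"z":[47,19,25,67,51,87],"zyk":{"g":8,"rc":83}}
After op 8 (replace /zyk 47): {"z":[47,19,25,67,51,87],"zyk":47}
After op 9 (remove /z/0): {"z":[19,25,67,51,87],"zyk":47}
After op 10 (add /z/5 68): {"z":[19,25,67,51,87,68],"zyk":47}
After op 11 (remove /z/3): {"z":[19,25,67,87,68],"zyk":47}
After op 12 (replace /zyk 93): {"z":[19,25,67,87,68],"zyk":93}
After op 13 (remove /z): {"zyk":93}
After op 14 (add /zlb 93): {"zlb":93,"zyk":93}
After op 15 (replace /zyk 71): {"zlb":93,"zyk":71}
After op 16 (add /ad 51): {"ad":51,"zlb":93,"zyk":71}
After op 17 (replace /ad 10): {"ad":10,"zlb":93,"zyk":71}
After op 18 (replace /ad 12): {"ad":12,"zlb":93,"zyk":71}
After op 19 (add /mw 76): {"ad":12,"mw":76,"zlb":93,"zyk":71}
After op 20 (remove /zyk): {"ad":12,"mw":76,"zlb":93}
After op 21 (add /jrn 91): {"ad":12,"jrn":91,"mw":76,"zlb":93}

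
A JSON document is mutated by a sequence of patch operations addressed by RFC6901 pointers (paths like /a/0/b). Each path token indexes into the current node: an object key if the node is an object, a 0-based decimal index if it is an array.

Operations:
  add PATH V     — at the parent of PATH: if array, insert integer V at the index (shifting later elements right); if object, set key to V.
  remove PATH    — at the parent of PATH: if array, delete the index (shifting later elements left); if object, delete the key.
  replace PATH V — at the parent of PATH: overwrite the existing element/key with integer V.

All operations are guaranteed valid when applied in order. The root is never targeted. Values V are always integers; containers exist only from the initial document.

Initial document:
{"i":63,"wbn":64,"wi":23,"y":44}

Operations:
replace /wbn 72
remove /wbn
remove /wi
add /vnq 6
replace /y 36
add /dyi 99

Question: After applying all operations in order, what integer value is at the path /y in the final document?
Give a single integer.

After op 1 (replace /wbn 72): {"i":63,"wbn":72,"wi":23,"y":44}
After op 2 (remove /wbn): {"i":63,"wi":23,"y":44}
After op 3 (remove /wi): {"i":63,"y":44}
After op 4 (add /vnq 6): {"i":63,"vnq":6,"y":44}
After op 5 (replace /y 36): {"i":63,"vnq":6,"y":36}
After op 6 (add /dyi 99): {"dyi":99,"i":63,"vnq":6,"y":36}
Value at /y: 36

Answer: 36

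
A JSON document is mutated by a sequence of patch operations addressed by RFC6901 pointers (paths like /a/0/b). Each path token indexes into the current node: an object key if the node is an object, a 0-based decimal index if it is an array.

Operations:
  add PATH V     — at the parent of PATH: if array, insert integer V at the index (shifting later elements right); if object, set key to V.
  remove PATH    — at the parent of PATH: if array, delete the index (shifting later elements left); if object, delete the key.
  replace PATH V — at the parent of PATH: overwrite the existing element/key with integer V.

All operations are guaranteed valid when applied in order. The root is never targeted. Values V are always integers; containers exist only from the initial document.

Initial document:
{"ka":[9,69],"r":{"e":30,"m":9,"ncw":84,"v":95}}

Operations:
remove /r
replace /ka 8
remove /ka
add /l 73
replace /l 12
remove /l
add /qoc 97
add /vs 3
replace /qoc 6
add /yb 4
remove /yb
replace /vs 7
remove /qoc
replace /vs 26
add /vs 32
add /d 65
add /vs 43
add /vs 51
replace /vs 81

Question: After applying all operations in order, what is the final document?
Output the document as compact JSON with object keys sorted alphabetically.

Answer: {"d":65,"vs":81}

Derivation:
After op 1 (remove /r): {"ka":[9,69]}
After op 2 (replace /ka 8): {"ka":8}
After op 3 (remove /ka): {}
After op 4 (add /l 73): {"l":73}
After op 5 (replace /l 12): {"l":12}
After op 6 (remove /l): {}
After op 7 (add /qoc 97): {"qoc":97}
After op 8 (add /vs 3): {"qoc":97,"vs":3}
After op 9 (replace /qoc 6): {"qoc":6,"vs":3}
After op 10 (add /yb 4): {"qoc":6,"vs":3,"yb":4}
After op 11 (remove /yb): {"qoc":6,"vs":3}
After op 12 (replace /vs 7): {"qoc":6,"vs":7}
After op 13 (remove /qoc): {"vs":7}
After op 14 (replace /vs 26): {"vs":26}
After op 15 (add /vs 32): {"vs":32}
After op 16 (add /d 65): {"d":65,"vs":32}
After op 17 (add /vs 43): {"d":65,"vs":43}
After op 18 (add /vs 51): {"d":65,"vs":51}
After op 19 (replace /vs 81): {"d":65,"vs":81}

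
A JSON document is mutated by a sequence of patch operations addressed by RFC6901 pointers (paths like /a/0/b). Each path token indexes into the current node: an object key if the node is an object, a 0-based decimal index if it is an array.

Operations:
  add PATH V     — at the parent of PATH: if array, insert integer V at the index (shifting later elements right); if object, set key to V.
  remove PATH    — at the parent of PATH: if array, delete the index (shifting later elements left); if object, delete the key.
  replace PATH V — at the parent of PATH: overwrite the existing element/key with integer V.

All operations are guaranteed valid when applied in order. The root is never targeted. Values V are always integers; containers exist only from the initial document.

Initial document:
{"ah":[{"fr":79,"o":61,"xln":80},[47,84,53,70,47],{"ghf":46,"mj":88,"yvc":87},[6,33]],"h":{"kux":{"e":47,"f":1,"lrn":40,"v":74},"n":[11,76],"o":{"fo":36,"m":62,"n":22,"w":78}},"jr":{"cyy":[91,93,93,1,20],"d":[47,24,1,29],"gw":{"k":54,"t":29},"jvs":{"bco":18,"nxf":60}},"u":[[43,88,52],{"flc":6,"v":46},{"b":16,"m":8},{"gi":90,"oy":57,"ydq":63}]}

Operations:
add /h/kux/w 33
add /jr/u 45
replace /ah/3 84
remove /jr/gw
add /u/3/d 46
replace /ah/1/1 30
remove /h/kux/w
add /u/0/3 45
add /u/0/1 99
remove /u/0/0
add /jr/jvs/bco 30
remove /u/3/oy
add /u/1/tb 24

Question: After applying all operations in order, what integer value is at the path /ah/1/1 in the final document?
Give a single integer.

After op 1 (add /h/kux/w 33): {"ah":[{"fr":79,"o":61,"xln":80},[47,84,53,70,47],{"ghf":46,"mj":88,"yvc":87},[6,33]],"h":{"kux":{"e":47,"f":1,"lrn":40,"v":74,"w":33},"n":[11,76],"o":{"fo":36,"m":62,"n":22,"w":78}},"jr":{"cyy":[91,93,93,1,20],"d":[47,24,1,29],"gw":{"k":54,"t":29},"jvs":{"bco":18,"nxf":60}},"u":[[43,88,52],{"flc":6,"v":46},{"b":16,"m":8},{"gi":90,"oy":57,"ydq":63}]}
After op 2 (add /jr/u 45): {"ah":[{"fr":79,"o":61,"xln":80},[47,84,53,70,47],{"ghf":46,"mj":88,"yvc":87},[6,33]],"h":{"kux":{"e":47,"f":1,"lrn":40,"v":74,"w":33},"n":[11,76],"o":{"fo":36,"m":62,"n":22,"w":78}},"jr":{"cyy":[91,93,93,1,20],"d":[47,24,1,29],"gw":{"k":54,"t":29},"jvs":{"bco":18,"nxf":60},"u":45},"u":[[43,88,52],{"flc":6,"v":46},{"b":16,"m":8},{"gi":90,"oy":57,"ydq":63}]}
After op 3 (replace /ah/3 84): {"ah":[{"fr":79,"o":61,"xln":80},[47,84,53,70,47],{"ghf":46,"mj":88,"yvc":87},84],"h":{"kux":{"e":47,"f":1,"lrn":40,"v":74,"w":33},"n":[11,76],"o":{"fo":36,"m":62,"n":22,"w":78}},"jr":{"cyy":[91,93,93,1,20],"d":[47,24,1,29],"gw":{"k":54,"t":29},"jvs":{"bco":18,"nxf":60},"u":45},"u":[[43,88,52],{"flc":6,"v":46},{"b":16,"m":8},{"gi":90,"oy":57,"ydq":63}]}
After op 4 (remove /jr/gw): {"ah":[{"fr":79,"o":61,"xln":80},[47,84,53,70,47],{"ghf":46,"mj":88,"yvc":87},84],"h":{"kux":{"e":47,"f":1,"lrn":40,"v":74,"w":33},"n":[11,76],"o":{"fo":36,"m":62,"n":22,"w":78}},"jr":{"cyy":[91,93,93,1,20],"d":[47,24,1,29],"jvs":{"bco":18,"nxf":60},"u":45},"u":[[43,88,52],{"flc":6,"v":46},{"b":16,"m":8},{"gi":90,"oy":57,"ydq":63}]}
After op 5 (add /u/3/d 46): {"ah":[{"fr":79,"o":61,"xln":80},[47,84,53,70,47],{"ghf":46,"mj":88,"yvc":87},84],"h":{"kux":{"e":47,"f":1,"lrn":40,"v":74,"w":33},"n":[11,76],"o":{"fo":36,"m":62,"n":22,"w":78}},"jr":{"cyy":[91,93,93,1,20],"d":[47,24,1,29],"jvs":{"bco":18,"nxf":60},"u":45},"u":[[43,88,52],{"flc":6,"v":46},{"b":16,"m":8},{"d":46,"gi":90,"oy":57,"ydq":63}]}
After op 6 (replace /ah/1/1 30): {"ah":[{"fr":79,"o":61,"xln":80},[47,30,53,70,47],{"ghf":46,"mj":88,"yvc":87},84],"h":{"kux":{"e":47,"f":1,"lrn":40,"v":74,"w":33},"n":[11,76],"o":{"fo":36,"m":62,"n":22,"w":78}},"jr":{"cyy":[91,93,93,1,20],"d":[47,24,1,29],"jvs":{"bco":18,"nxf":60},"u":45},"u":[[43,88,52],{"flc":6,"v":46},{"b":16,"m":8},{"d":46,"gi":90,"oy":57,"ydq":63}]}
After op 7 (remove /h/kux/w): {"ah":[{"fr":79,"o":61,"xln":80},[47,30,53,70,47],{"ghf":46,"mj":88,"yvc":87},84],"h":{"kux":{"e":47,"f":1,"lrn":40,"v":74},"n":[11,76],"o":{"fo":36,"m":62,"n":22,"w":78}},"jr":{"cyy":[91,93,93,1,20],"d":[47,24,1,29],"jvs":{"bco":18,"nxf":60},"u":45},"u":[[43,88,52],{"flc":6,"v":46},{"b":16,"m":8},{"d":46,"gi":90,"oy":57,"ydq":63}]}
After op 8 (add /u/0/3 45): {"ah":[{"fr":79,"o":61,"xln":80},[47,30,53,70,47],{"ghf":46,"mj":88,"yvc":87},84],"h":{"kux":{"e":47,"f":1,"lrn":40,"v":74},"n":[11,76],"o":{"fo":36,"m":62,"n":22,"w":78}},"jr":{"cyy":[91,93,93,1,20],"d":[47,24,1,29],"jvs":{"bco":18,"nxf":60},"u":45},"u":[[43,88,52,45],{"flc":6,"v":46},{"b":16,"m":8},{"d":46,"gi":90,"oy":57,"ydq":63}]}
After op 9 (add /u/0/1 99): {"ah":[{"fr":79,"o":61,"xln":80},[47,30,53,70,47],{"ghf":46,"mj":88,"yvc":87},84],"h":{"kux":{"e":47,"f":1,"lrn":40,"v":74},"n":[11,76],"o":{"fo":36,"m":62,"n":22,"w":78}},"jr":{"cyy":[91,93,93,1,20],"d":[47,24,1,29],"jvs":{"bco":18,"nxf":60},"u":45},"u":[[43,99,88,52,45],{"flc":6,"v":46},{"b":16,"m":8},{"d":46,"gi":90,"oy":57,"ydq":63}]}
After op 10 (remove /u/0/0): {"ah":[{"fr":79,"o":61,"xln":80},[47,30,53,70,47],{"ghf":46,"mj":88,"yvc":87},84],"h":{"kux":{"e":47,"f":1,"lrn":40,"v":74},"n":[11,76],"o":{"fo":36,"m":62,"n":22,"w":78}},"jr":{"cyy":[91,93,93,1,20],"d":[47,24,1,29],"jvs":{"bco":18,"nxf":60},"u":45},"u":[[99,88,52,45],{"flc":6,"v":46},{"b":16,"m":8},{"d":46,"gi":90,"oy":57,"ydq":63}]}
After op 11 (add /jr/jvs/bco 30): {"ah":[{"fr":79,"o":61,"xln":80},[47,30,53,70,47],{"ghf":46,"mj":88,"yvc":87},84],"h":{"kux":{"e":47,"f":1,"lrn":40,"v":74},"n":[11,76],"o":{"fo":36,"m":62,"n":22,"w":78}},"jr":{"cyy":[91,93,93,1,20],"d":[47,24,1,29],"jvs":{"bco":30,"nxf":60},"u":45},"u":[[99,88,52,45],{"flc":6,"v":46},{"b":16,"m":8},{"d":46,"gi":90,"oy":57,"ydq":63}]}
After op 12 (remove /u/3/oy): {"ah":[{"fr":79,"o":61,"xln":80},[47,30,53,70,47],{"ghf":46,"mj":88,"yvc":87},84],"h":{"kux":{"e":47,"f":1,"lrn":40,"v":74},"n":[11,76],"o":{"fo":36,"m":62,"n":22,"w":78}},"jr":{"cyy":[91,93,93,1,20],"d":[47,24,1,29],"jvs":{"bco":30,"nxf":60},"u":45},"u":[[99,88,52,45],{"flc":6,"v":46},{"b":16,"m":8},{"d":46,"gi":90,"ydq":63}]}
After op 13 (add /u/1/tb 24): {"ah":[{"fr":79,"o":61,"xln":80},[47,30,53,70,47],{"ghf":46,"mj":88,"yvc":87},84],"h":{"kux":{"e":47,"f":1,"lrn":40,"v":74},"n":[11,76],"o":{"fo":36,"m":62,"n":22,"w":78}},"jr":{"cyy":[91,93,93,1,20],"d":[47,24,1,29],"jvs":{"bco":30,"nxf":60},"u":45},"u":[[99,88,52,45],{"flc":6,"tb":24,"v":46},{"b":16,"m":8},{"d":46,"gi":90,"ydq":63}]}
Value at /ah/1/1: 30

Answer: 30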